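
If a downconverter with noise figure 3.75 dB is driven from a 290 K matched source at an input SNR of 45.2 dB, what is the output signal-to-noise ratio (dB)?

By definition F = SNR_in/SNR_out, so in dB: SNR_out = SNR_in − NF
SNR_out = 45.2 − 3.75 = 41.45 dB

41.45 dB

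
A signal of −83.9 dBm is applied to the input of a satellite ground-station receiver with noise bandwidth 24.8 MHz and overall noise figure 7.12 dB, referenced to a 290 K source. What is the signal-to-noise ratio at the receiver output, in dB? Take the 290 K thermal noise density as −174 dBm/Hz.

Noise floor: N = −174 + 10 log₁₀(B) + NF
10 log₁₀(2.48×10⁷) = 73.94 dB
N = −174 + 73.94 + 7.12 = −92.94 dBm
SNR = P_sig − N = −83.9 − (−92.94) = 9.04 dB → 9.0 dB

9.0 dB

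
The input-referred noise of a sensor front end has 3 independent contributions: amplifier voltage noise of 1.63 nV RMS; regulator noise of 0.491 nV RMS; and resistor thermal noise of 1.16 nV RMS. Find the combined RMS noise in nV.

Uncorrelated sources add in power (mean-square): V_tot = √(ΣV_i²)
V_tot = √[(1.63×10⁻⁹)² + (4.91×10⁻¹⁰)² + (1.16×10⁻⁹)²] = 2.06×10⁻⁹ V = 2.06 nV

2.06 nV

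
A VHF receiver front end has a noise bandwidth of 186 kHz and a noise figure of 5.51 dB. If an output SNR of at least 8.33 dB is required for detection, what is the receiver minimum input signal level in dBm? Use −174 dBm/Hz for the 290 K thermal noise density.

−107.5 dBm

Sensitivity = −174 + 10 log₁₀(B) + NF + SNR_min
= −174 + 52.7 + 5.51 + 8.33
= −107.46 dBm → −107.5 dBm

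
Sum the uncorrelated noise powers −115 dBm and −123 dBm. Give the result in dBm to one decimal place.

−114.4 dBm

Convert to linear, add, convert back:
P₁ = 3.16×10⁻¹⁵ W, P₂ = 5.01×10⁻¹⁶ W
P_tot = 3.66×10⁻¹⁵ W → 10 log₁₀(P_tot / 10⁻³) = −114.4 dBm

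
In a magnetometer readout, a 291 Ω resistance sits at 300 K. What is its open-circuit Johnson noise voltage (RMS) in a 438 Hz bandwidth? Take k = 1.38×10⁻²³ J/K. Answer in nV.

V_n = √(4kTRB)
4kTRB = 4 × 1.38×10⁻²³ × 300 × 2.91×10² × 4.38×10² = 2.11×10⁻¹⁵ V²
V_n = √(2.11×10⁻¹⁵) = 4.59×10⁻⁸ V = 45.9 nV

45.9 nV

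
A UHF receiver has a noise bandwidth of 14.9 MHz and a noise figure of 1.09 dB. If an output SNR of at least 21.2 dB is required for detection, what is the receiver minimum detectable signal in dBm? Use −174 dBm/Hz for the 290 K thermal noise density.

−80.0 dBm

Sensitivity = −174 + 10 log₁₀(B) + NF + SNR_min
= −174 + 71.73 + 1.09 + 21.2
= −79.98 dBm → −80.0 dBm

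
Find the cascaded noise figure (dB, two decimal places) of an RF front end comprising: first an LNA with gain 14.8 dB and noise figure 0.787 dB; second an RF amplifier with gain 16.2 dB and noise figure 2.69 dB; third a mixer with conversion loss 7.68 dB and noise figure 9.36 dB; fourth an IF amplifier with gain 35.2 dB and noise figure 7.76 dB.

Convert to linear (a loss of L dB is a gain of −L dB): F_i = 10^(NF_i/10), G_i = 10^(G_i,dB/10)
  Stage 1: F_1 = 10^(0.787/10) = 1.199, G_1 = 10^(14.8/10) = 30.20
  Stage 2: F_2 = 10^(2.69/10) = 1.858, G_2 = 10^(16.2/10) = 41.69
  Stage 3: F_3 = 10^(9.36/10) = 8.630, G_3 = 10^(−7.68/10) = 0.1706
  Stage 4: F_4 = 10^(7.76/10) = 5.970, G_4 = 10^(35.2/10) = 3311
Friis cascade:
  F = 1.199 + (1.858 − 1)/30.20 + (8.630 − 1)/1259 + (5.970 − 1)/214.8 = 1.256
NF = 10 log₁₀(1.256) = 0.99 dB

0.99 dB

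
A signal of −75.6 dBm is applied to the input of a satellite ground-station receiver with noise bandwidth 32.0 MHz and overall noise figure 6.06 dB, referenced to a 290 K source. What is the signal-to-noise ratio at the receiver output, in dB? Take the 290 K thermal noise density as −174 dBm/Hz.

17.3 dB

Noise floor: N = −174 + 10 log₁₀(B) + NF
10 log₁₀(3.20×10⁷) = 75.05 dB
N = −174 + 75.05 + 6.06 = −92.89 dBm
SNR = P_sig − N = −75.6 − (−92.89) = 17.29 dB → 17.3 dB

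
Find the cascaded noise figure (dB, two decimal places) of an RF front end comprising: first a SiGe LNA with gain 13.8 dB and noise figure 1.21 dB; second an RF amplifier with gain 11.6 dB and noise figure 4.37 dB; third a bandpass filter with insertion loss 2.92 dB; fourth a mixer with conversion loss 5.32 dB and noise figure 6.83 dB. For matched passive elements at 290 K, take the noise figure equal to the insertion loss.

1.52 dB

Convert to linear (a loss of L dB is a gain of −L dB): F_i = 10^(NF_i/10), G_i = 10^(G_i,dB/10)
  Stage 1: F_1 = 10^(1.21/10) = 1.321, G_1 = 10^(13.8/10) = 23.99
  Stage 2: F_2 = 10^(4.37/10) = 2.735, G_2 = 10^(11.6/10) = 14.45
  Stage 3: F_3 = 10^(2.92/10) = 1.959, G_3 = 10^(−2.92/10) = 0.5105
  Stage 4: F_4 = 10^(6.83/10) = 4.819, G_4 = 10^(−5.32/10) = 0.2938
Friis cascade:
  F = 1.321 + (2.735 − 1)/23.99 + (1.959 − 1)/346.7 + (4.819 − 1)/177.0 = 1.418
NF = 10 log₁₀(1.418) = 1.52 dB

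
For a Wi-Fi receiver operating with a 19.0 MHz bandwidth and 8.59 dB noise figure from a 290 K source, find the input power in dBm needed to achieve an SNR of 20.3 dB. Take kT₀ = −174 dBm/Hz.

−72.3 dBm

Sensitivity = −174 + 10 log₁₀(B) + NF + SNR_min
= −174 + 72.79 + 8.59 + 20.3
= −72.32 dBm → −72.3 dBm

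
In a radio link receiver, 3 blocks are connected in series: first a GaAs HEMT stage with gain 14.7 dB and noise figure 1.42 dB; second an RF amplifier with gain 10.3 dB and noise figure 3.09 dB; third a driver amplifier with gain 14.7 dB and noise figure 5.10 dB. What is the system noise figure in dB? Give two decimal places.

Convert to linear (a loss of L dB is a gain of −L dB): F_i = 10^(NF_i/10), G_i = 10^(G_i,dB/10)
  Stage 1: F_1 = 10^(1.42/10) = 1.387, G_1 = 10^(14.7/10) = 29.51
  Stage 2: F_2 = 10^(3.09/10) = 2.037, G_2 = 10^(10.3/10) = 10.72
  Stage 3: F_3 = 10^(5.10/10) = 3.236, G_3 = 10^(14.7/10) = 29.51
Friis cascade:
  F = 1.387 + (2.037 − 1)/29.51 + (3.236 − 1)/316.2 = 1.429
NF = 10 log₁₀(1.429) = 1.55 dB

1.55 dB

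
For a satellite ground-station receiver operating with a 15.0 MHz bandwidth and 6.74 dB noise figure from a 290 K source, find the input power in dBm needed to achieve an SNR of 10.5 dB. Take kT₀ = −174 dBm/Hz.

−85.0 dBm

Sensitivity = −174 + 10 log₁₀(B) + NF + SNR_min
= −174 + 71.76 + 6.74 + 10.5
= −85.00 dBm → −85.0 dBm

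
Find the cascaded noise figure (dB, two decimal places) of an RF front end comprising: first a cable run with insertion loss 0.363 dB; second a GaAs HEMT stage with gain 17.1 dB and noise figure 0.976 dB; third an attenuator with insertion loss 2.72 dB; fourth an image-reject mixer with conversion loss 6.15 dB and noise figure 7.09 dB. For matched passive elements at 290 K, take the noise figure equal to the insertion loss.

Convert to linear (a loss of L dB is a gain of −L dB): F_i = 10^(NF_i/10), G_i = 10^(G_i,dB/10)
  Stage 1: F_1 = 10^(0.363/10) = 1.087, G_1 = 10^(−0.363/10) = 0.9198
  Stage 2: F_2 = 10^(0.976/10) = 1.252, G_2 = 10^(17.1/10) = 51.29
  Stage 3: F_3 = 10^(2.72/10) = 1.871, G_3 = 10^(−2.72/10) = 0.5346
  Stage 4: F_4 = 10^(7.09/10) = 5.117, G_4 = 10^(−6.15/10) = 0.2427
Friis cascade:
  F = 1.087 + (1.252 − 1)/0.9198 + (1.871 − 1)/47.17 + (5.117 − 1)/25.22 = 1.543
NF = 10 log₁₀(1.543) = 1.88 dB

1.88 dB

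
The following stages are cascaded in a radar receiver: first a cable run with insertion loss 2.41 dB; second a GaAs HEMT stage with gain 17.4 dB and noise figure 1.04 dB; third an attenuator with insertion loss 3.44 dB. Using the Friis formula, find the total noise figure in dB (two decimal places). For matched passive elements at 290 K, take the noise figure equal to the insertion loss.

3.52 dB

Convert to linear (a loss of L dB is a gain of −L dB): F_i = 10^(NF_i/10), G_i = 10^(G_i,dB/10)
  Stage 1: F_1 = 10^(2.41/10) = 1.742, G_1 = 10^(−2.41/10) = 0.5741
  Stage 2: F_2 = 10^(1.04/10) = 1.271, G_2 = 10^(17.4/10) = 54.95
  Stage 3: F_3 = 10^(3.44/10) = 2.208, G_3 = 10^(−3.44/10) = 0.4529
Friis cascade:
  F = 1.742 + (1.271 − 1)/0.5741 + (2.208 − 1)/31.55 = 2.251
NF = 10 log₁₀(2.251) = 3.52 dB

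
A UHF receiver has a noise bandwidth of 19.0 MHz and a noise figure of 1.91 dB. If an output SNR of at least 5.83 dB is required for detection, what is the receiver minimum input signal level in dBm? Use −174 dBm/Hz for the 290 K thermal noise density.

Sensitivity = −174 + 10 log₁₀(B) + NF + SNR_min
= −174 + 72.79 + 1.91 + 5.83
= −93.47 dBm → −93.5 dBm

−93.5 dBm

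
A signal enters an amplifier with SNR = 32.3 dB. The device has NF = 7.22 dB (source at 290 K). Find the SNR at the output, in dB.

By definition F = SNR_in/SNR_out, so in dB: SNR_out = SNR_in − NF
SNR_out = 32.3 − 7.22 = 25.08 dB

25.08 dB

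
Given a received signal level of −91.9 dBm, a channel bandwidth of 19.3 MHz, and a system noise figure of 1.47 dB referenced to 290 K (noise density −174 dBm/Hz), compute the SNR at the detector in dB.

Noise floor: N = −174 + 10 log₁₀(B) + NF
10 log₁₀(1.93×10⁷) = 72.86 dB
N = −174 + 72.86 + 1.47 = −99.67 dBm
SNR = P_sig − N = −91.9 − (−99.67) = 7.77 dB → 7.8 dB

7.8 dB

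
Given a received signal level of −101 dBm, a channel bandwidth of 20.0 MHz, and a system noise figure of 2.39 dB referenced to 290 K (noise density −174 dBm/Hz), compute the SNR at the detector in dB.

Noise floor: N = −174 + 10 log₁₀(B) + NF
10 log₁₀(2.00×10⁷) = 73.01 dB
N = −174 + 73.01 + 2.39 = −98.60 dBm
SNR = P_sig − N = −101 − (−98.60) = −2.40 dB → −2.4 dB

−2.4 dB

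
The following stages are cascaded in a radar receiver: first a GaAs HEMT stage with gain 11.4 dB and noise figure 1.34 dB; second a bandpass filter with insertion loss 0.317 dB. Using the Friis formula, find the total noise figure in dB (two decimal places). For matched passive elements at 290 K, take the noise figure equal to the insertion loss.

1.36 dB

Convert to linear (a loss of L dB is a gain of −L dB): F_i = 10^(NF_i/10), G_i = 10^(G_i,dB/10)
  Stage 1: F_1 = 10^(1.34/10) = 1.361, G_1 = 10^(11.4/10) = 13.80
  Stage 2: F_2 = 10^(0.317/10) = 1.076, G_2 = 10^(−0.317/10) = 0.9296
Friis cascade:
  F = 1.361 + (1.076 − 1)/13.80 = 1.367
NF = 10 log₁₀(1.367) = 1.36 dB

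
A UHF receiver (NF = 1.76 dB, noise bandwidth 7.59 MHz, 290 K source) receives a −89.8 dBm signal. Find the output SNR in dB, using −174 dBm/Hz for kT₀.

13.6 dB

Noise floor: N = −174 + 10 log₁₀(B) + NF
10 log₁₀(7.59×10⁶) = 68.8 dB
N = −174 + 68.8 + 1.76 = −103.44 dBm
SNR = P_sig − N = −89.8 − (−103.44) = 13.64 dB → 13.6 dB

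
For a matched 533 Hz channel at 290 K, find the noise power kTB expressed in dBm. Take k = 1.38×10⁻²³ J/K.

−146.7 dBm

P_n = kTB = 1.38×10⁻²³ × 290 × 5.33×10² = 2.13×10⁻¹⁸ W
In dBm: 10 log₁₀(2.13×10⁻¹⁸ / 10⁻³) = −146.7 dBm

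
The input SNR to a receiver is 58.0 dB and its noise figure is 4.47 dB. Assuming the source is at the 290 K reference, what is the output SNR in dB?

53.53 dB

By definition F = SNR_in/SNR_out, so in dB: SNR_out = SNR_in − NF
SNR_out = 58.0 − 4.47 = 53.53 dB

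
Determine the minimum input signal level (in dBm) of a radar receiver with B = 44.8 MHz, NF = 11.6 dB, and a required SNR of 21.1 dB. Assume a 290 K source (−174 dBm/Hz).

−64.8 dBm

Sensitivity = −174 + 10 log₁₀(B) + NF + SNR_min
= −174 + 76.51 + 11.6 + 21.1
= −64.79 dBm → −64.8 dBm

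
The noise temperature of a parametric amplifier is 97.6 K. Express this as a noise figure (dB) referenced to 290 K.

1.26 dB

F = 1 + T_e/T₀ = 1 + 97.6/290 = 1.33655
NF = 10 log₁₀(1.33655) = 1.26 dB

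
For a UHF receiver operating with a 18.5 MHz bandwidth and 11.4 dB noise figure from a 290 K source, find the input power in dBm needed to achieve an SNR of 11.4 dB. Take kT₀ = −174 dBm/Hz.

−78.5 dBm

Sensitivity = −174 + 10 log₁₀(B) + NF + SNR_min
= −174 + 72.67 + 11.4 + 11.4
= −78.53 dBm → −78.5 dBm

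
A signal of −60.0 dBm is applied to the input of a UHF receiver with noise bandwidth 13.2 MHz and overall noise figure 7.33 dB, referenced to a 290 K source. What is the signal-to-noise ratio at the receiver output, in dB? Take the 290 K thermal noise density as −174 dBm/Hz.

35.5 dB

Noise floor: N = −174 + 10 log₁₀(B) + NF
10 log₁₀(1.32×10⁷) = 71.21 dB
N = −174 + 71.21 + 7.33 = −95.46 dBm
SNR = P_sig − N = −60.0 − (−95.46) = 35.46 dB → 35.5 dB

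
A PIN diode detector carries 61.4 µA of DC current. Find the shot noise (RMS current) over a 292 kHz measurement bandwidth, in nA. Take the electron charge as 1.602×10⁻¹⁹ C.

I_n = √(2qI·B)
2qI·B = 2 × 1.602×10⁻¹⁹ × 6.14×10⁻⁵ × 2.92×10⁵ = 5.74×10⁻¹⁸ A²
I_n = √(5.74×10⁻¹⁸) = 2.40×10⁻⁹ A = 2.40 nA

2.40 nA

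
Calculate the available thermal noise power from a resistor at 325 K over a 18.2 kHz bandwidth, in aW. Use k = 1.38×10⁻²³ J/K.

P_n = kTB = 1.38×10⁻²³ × 325 × 1.82×10⁴ = 8.16×10⁻¹⁷ W = 81.6 aW

81.6 aW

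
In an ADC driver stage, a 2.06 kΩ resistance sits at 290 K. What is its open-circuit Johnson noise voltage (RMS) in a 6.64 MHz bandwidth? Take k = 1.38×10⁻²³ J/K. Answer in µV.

14.8 µV

V_n = √(4kTRB)
4kTRB = 4 × 1.38×10⁻²³ × 290 × 2.06×10³ × 6.64×10⁶ = 2.19×10⁻¹⁰ V²
V_n = √(2.19×10⁻¹⁰) = 1.48×10⁻⁵ V = 14.8 µV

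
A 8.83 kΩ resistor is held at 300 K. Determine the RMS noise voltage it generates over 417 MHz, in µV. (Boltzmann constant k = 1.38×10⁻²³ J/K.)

247 µV

V_n = √(4kTRB)
4kTRB = 4 × 1.38×10⁻²³ × 300 × 8.83×10³ × 4.17×10⁸ = 6.10×10⁻⁸ V²
V_n = √(6.10×10⁻⁸) = 2.47×10⁻⁴ V = 247 µV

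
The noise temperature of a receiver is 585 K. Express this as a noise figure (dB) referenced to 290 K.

4.80 dB

F = 1 + T_e/T₀ = 1 + 585/290 = 3.01724
NF = 10 log₁₀(3.01724) = 4.80 dB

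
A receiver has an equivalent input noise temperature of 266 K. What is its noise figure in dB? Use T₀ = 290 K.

2.83 dB

F = 1 + T_e/T₀ = 1 + 266/290 = 1.91724
NF = 10 log₁₀(1.91724) = 2.83 dB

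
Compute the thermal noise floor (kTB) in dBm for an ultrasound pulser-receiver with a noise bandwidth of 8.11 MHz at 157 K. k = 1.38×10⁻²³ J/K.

P_n = kTB = 1.38×10⁻²³ × 157 × 8.11×10⁶ = 1.76×10⁻¹⁴ W
In dBm: 10 log₁₀(1.76×10⁻¹⁴ / 10⁻³) = −107.6 dBm

−107.6 dBm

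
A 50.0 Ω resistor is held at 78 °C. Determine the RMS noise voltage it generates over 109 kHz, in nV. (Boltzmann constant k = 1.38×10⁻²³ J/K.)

T = 78 °C + 273.15 = 351.15 K
V_n = √(4kTRB)
4kTRB = 4 × 1.38×10⁻²³ × 351.15 × 5.00×10¹ × 1.09×10⁵ = 1.06×10⁻¹³ V²
V_n = √(1.06×10⁻¹³) = 3.25×10⁻⁷ V = 325 nV

325 nV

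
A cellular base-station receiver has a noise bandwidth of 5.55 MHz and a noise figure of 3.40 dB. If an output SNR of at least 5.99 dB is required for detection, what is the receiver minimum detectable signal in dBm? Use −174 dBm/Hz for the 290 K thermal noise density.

−97.2 dBm

Sensitivity = −174 + 10 log₁₀(B) + NF + SNR_min
= −174 + 67.44 + 3.40 + 5.99
= −97.17 dBm → −97.2 dBm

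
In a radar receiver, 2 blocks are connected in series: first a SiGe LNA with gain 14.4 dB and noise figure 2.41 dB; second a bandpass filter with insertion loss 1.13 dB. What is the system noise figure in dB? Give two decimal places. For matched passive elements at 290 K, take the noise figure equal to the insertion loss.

2.44 dB

Convert to linear (a loss of L dB is a gain of −L dB): F_i = 10^(NF_i/10), G_i = 10^(G_i,dB/10)
  Stage 1: F_1 = 10^(2.41/10) = 1.742, G_1 = 10^(14.4/10) = 27.54
  Stage 2: F_2 = 10^(1.13/10) = 1.297, G_2 = 10^(−1.13/10) = 0.7709
Friis cascade:
  F = 1.742 + (1.297 − 1)/27.54 = 1.753
NF = 10 log₁₀(1.753) = 2.44 dB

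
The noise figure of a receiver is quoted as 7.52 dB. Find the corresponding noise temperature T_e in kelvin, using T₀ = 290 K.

F = 10^(7.52/10) = 5.64937
T_e = (F − 1)·T₀ = (5.64937 − 1) × 290 = 1348 K

1348 K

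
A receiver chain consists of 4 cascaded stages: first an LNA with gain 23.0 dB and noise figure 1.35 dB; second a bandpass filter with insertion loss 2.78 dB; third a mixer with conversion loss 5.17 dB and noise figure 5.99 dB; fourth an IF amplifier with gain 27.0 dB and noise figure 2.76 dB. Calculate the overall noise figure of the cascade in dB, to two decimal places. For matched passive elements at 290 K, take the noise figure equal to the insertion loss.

Convert to linear (a loss of L dB is a gain of −L dB): F_i = 10^(NF_i/10), G_i = 10^(G_i,dB/10)
  Stage 1: F_1 = 10^(1.35/10) = 1.365, G_1 = 10^(23.0/10) = 199.5
  Stage 2: F_2 = 10^(2.78/10) = 1.897, G_2 = 10^(−2.78/10) = 0.5272
  Stage 3: F_3 = 10^(5.99/10) = 3.972, G_3 = 10^(−5.17/10) = 0.3041
  Stage 4: F_4 = 10^(2.76/10) = 1.888, G_4 = 10^(27.0/10) = 501.2
Friis cascade:
  F = 1.365 + (1.897 − 1)/199.5 + (3.972 − 1)/105.2 + (1.888 − 1)/31.99 = 1.425
NF = 10 log₁₀(1.425) = 1.54 dB

1.54 dB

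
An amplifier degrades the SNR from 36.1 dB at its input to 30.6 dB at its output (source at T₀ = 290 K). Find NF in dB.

NF (dB) = SNR_in(dB) − SNR_out(dB) when the source is at T₀
NF = 36.1 − 30.6 = 5.5 dB

5.5 dB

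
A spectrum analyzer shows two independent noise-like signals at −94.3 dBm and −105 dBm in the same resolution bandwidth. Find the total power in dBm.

Convert to linear, add, convert back:
P₁ = 3.72×10⁻¹³ W, P₂ = 3.16×10⁻¹⁴ W
P_tot = 4.03×10⁻¹³ W → 10 log₁₀(P_tot / 10⁻³) = −93.9 dBm

−93.9 dBm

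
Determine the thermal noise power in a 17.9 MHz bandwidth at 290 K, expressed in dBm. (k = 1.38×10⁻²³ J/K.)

−101.4 dBm

P_n = kTB = 1.38×10⁻²³ × 290 × 1.79×10⁷ = 7.16×10⁻¹⁴ W
In dBm: 10 log₁₀(7.16×10⁻¹⁴ / 10⁻³) = −101.4 dBm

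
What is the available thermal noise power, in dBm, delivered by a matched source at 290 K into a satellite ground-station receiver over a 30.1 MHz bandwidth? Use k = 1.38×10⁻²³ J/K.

−99.2 dBm

P_n = kTB = 1.38×10⁻²³ × 290 × 3.01×10⁷ = 1.20×10⁻¹³ W
In dBm: 10 log₁₀(1.20×10⁻¹³ / 10⁻³) = −99.2 dBm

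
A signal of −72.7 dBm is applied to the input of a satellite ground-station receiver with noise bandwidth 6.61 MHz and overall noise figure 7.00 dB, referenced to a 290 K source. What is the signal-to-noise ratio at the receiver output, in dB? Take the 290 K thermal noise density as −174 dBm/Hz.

26.1 dB

Noise floor: N = −174 + 10 log₁₀(B) + NF
10 log₁₀(6.61×10⁶) = 68.2 dB
N = −174 + 68.2 + 7.00 = −98.80 dBm
SNR = P_sig − N = −72.7 − (−98.80) = 26.10 dB → 26.1 dB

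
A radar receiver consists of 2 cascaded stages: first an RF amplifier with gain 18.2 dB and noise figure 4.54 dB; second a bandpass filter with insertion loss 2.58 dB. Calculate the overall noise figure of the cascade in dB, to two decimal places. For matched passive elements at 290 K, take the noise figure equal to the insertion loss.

4.56 dB

Convert to linear (a loss of L dB is a gain of −L dB): F_i = 10^(NF_i/10), G_i = 10^(G_i,dB/10)
  Stage 1: F_1 = 10^(4.54/10) = 2.844, G_1 = 10^(18.2/10) = 66.07
  Stage 2: F_2 = 10^(2.58/10) = 1.811, G_2 = 10^(−2.58/10) = 0.5521
Friis cascade:
  F = 2.844 + (1.811 − 1)/66.07 = 2.857
NF = 10 log₁₀(2.857) = 4.56 dB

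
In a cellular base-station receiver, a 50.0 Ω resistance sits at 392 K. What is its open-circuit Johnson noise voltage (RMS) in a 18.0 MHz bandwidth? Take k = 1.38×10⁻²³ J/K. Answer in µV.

4.41 µV

V_n = √(4kTRB)
4kTRB = 4 × 1.38×10⁻²³ × 392 × 5.00×10¹ × 1.80×10⁷ = 1.95×10⁻¹¹ V²
V_n = √(1.95×10⁻¹¹) = 4.41×10⁻⁶ V = 4.41 µV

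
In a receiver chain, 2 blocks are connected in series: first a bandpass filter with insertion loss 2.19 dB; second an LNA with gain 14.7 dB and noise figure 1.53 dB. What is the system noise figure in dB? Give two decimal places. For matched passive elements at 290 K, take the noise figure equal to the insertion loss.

Convert to linear (a loss of L dB is a gain of −L dB): F_i = 10^(NF_i/10), G_i = 10^(G_i,dB/10)
  Stage 1: F_1 = 10^(2.19/10) = 1.656, G_1 = 10^(−2.19/10) = 0.6039
  Stage 2: F_2 = 10^(1.53/10) = 1.422, G_2 = 10^(14.7/10) = 29.51
Friis cascade:
  F = 1.656 + (1.422 − 1)/0.6039 = 2.355
NF = 10 log₁₀(2.355) = 3.72 dB

3.72 dB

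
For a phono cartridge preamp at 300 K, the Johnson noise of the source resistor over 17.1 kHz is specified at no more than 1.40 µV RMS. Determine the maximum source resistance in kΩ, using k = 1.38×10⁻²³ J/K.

6.92 kΩ

Johnson–Nyquist: V_n = √(4kTRB) ⇒ R = V_n² / (4kTB)
4kTB = 4 × 1.38×10⁻²³ × 300 × 1.71×10⁴ = 2.83×10⁻¹⁶
R = (1.40×10⁻⁶)² / 2.83×10⁻¹⁶ = 6.92×10³ Ω = 6.92 kΩ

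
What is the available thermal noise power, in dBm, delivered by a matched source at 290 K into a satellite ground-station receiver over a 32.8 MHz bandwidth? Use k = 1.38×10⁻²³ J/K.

−98.8 dBm

P_n = kTB = 1.38×10⁻²³ × 290 × 3.28×10⁷ = 1.31×10⁻¹³ W
In dBm: 10 log₁₀(1.31×10⁻¹³ / 10⁻³) = −98.8 dBm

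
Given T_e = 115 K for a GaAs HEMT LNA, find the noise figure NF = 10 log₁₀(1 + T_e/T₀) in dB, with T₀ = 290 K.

1.45 dB

F = 1 + T_e/T₀ = 1 + 115/290 = 1.39655
NF = 10 log₁₀(1.39655) = 1.45 dB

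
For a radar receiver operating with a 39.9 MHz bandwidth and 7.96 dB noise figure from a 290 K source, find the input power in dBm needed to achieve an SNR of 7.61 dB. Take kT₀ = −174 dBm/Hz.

−82.4 dBm

Sensitivity = −174 + 10 log₁₀(B) + NF + SNR_min
= −174 + 76.01 + 7.96 + 7.61
= −82.42 dBm → −82.4 dBm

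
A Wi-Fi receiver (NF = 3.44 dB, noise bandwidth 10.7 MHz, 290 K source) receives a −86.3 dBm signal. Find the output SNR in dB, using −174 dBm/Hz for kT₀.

Noise floor: N = −174 + 10 log₁₀(B) + NF
10 log₁₀(1.07×10⁷) = 70.29 dB
N = −174 + 70.29 + 3.44 = −100.27 dBm
SNR = P_sig − N = −86.3 − (−100.27) = 13.97 dB → 14.0 dB

14.0 dB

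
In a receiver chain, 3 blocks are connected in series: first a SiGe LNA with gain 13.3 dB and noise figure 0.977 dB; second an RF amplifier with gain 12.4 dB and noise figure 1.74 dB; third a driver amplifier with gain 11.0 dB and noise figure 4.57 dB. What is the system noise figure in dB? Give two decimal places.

Convert to linear (a loss of L dB is a gain of −L dB): F_i = 10^(NF_i/10), G_i = 10^(G_i,dB/10)
  Stage 1: F_1 = 10^(0.977/10) = 1.252, G_1 = 10^(13.3/10) = 21.38
  Stage 2: F_2 = 10^(1.74/10) = 1.493, G_2 = 10^(12.4/10) = 17.38
  Stage 3: F_3 = 10^(4.57/10) = 2.864, G_3 = 10^(11.0/10) = 12.59
Friis cascade:
  F = 1.252 + (1.493 − 1)/21.38 + (2.864 − 1)/371.5 = 1.280
NF = 10 log₁₀(1.280) = 1.07 dB

1.07 dB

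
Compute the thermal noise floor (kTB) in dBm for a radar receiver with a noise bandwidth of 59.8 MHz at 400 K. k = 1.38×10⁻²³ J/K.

P_n = kTB = 1.38×10⁻²³ × 400 × 5.98×10⁷ = 3.30×10⁻¹³ W
In dBm: 10 log₁₀(3.30×10⁻¹³ / 10⁻³) = −94.8 dBm

−94.8 dBm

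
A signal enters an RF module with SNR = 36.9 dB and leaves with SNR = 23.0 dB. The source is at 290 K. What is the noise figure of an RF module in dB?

13.9 dB

NF (dB) = SNR_in(dB) − SNR_out(dB) when the source is at T₀
NF = 36.9 − 23.0 = 13.9 dB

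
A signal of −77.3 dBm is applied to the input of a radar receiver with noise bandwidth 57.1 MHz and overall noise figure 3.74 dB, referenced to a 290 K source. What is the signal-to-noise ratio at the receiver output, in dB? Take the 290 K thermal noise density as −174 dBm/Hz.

15.4 dB

Noise floor: N = −174 + 10 log₁₀(B) + NF
10 log₁₀(5.71×10⁷) = 77.57 dB
N = −174 + 77.57 + 3.74 = −92.69 dBm
SNR = P_sig − N = −77.3 − (−92.69) = 15.39 dB → 15.4 dB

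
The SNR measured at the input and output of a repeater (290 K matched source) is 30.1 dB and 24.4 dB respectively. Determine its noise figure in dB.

5.7 dB

NF (dB) = SNR_in(dB) − SNR_out(dB) when the source is at T₀
NF = 30.1 − 24.4 = 5.7 dB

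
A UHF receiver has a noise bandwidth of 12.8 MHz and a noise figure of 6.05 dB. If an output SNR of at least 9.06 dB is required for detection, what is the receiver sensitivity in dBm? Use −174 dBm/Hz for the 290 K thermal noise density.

Sensitivity = −174 + 10 log₁₀(B) + NF + SNR_min
= −174 + 71.07 + 6.05 + 9.06
= −87.82 dBm → −87.8 dBm

−87.8 dBm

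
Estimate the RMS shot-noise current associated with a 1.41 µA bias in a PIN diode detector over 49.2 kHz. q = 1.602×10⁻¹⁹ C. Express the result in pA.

149 pA

I_n = √(2qI·B)
2qI·B = 2 × 1.602×10⁻¹⁹ × 1.41×10⁻⁶ × 4.92×10⁴ = 2.22×10⁻²⁰ A²
I_n = √(2.22×10⁻²⁰) = 1.49×10⁻¹⁰ A = 149 pA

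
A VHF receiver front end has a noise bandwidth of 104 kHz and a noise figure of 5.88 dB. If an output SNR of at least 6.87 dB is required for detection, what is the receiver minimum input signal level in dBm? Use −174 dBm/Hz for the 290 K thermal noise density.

−111.1 dBm

Sensitivity = −174 + 10 log₁₀(B) + NF + SNR_min
= −174 + 50.17 + 5.88 + 6.87
= −111.08 dBm → −111.1 dBm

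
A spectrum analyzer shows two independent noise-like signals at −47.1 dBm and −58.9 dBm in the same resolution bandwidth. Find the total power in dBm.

−46.8 dBm

Convert to linear, add, convert back:
P₁ = 1.95×10⁻⁸ W, P₂ = 1.29×10⁻⁹ W
P_tot = 2.08×10⁻⁸ W → 10 log₁₀(P_tot / 10⁻³) = −46.8 dBm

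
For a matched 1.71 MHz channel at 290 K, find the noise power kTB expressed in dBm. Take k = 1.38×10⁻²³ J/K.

−111.6 dBm

P_n = kTB = 1.38×10⁻²³ × 290 × 1.71×10⁶ = 6.84×10⁻¹⁵ W
In dBm: 10 log₁₀(6.84×10⁻¹⁵ / 10⁻³) = −111.6 dBm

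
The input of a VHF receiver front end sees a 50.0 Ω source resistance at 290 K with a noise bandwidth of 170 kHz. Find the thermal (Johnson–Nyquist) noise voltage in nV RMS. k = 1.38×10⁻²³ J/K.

369 nV

V_n = √(4kTRB)
4kTRB = 4 × 1.38×10⁻²³ × 290 × 5.00×10¹ × 1.70×10⁵ = 1.36×10⁻¹³ V²
V_n = √(1.36×10⁻¹³) = 3.69×10⁻⁷ V = 369 nV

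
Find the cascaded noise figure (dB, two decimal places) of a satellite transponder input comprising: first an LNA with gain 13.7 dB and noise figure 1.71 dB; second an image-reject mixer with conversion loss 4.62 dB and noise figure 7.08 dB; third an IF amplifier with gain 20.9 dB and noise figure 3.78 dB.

2.62 dB

Convert to linear (a loss of L dB is a gain of −L dB): F_i = 10^(NF_i/10), G_i = 10^(G_i,dB/10)
  Stage 1: F_1 = 10^(1.71/10) = 1.483, G_1 = 10^(13.7/10) = 23.44
  Stage 2: F_2 = 10^(7.08/10) = 5.105, G_2 = 10^(−4.62/10) = 0.3451
  Stage 3: F_3 = 10^(3.78/10) = 2.388, G_3 = 10^(20.9/10) = 123.0
Friis cascade:
  F = 1.483 + (5.105 − 1)/23.44 + (2.388 − 1)/8.091 = 1.829
NF = 10 log₁₀(1.829) = 2.62 dB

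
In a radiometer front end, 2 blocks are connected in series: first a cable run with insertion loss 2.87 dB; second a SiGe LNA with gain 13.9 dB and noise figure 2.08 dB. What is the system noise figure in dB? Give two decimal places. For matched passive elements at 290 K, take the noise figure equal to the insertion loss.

4.95 dB

Convert to linear (a loss of L dB is a gain of −L dB): F_i = 10^(NF_i/10), G_i = 10^(G_i,dB/10)
  Stage 1: F_1 = 10^(2.87/10) = 1.936, G_1 = 10^(−2.87/10) = 0.5164
  Stage 2: F_2 = 10^(2.08/10) = 1.614, G_2 = 10^(13.9/10) = 24.55
Friis cascade:
  F = 1.936 + (1.614 − 1)/0.5164 = 3.126
NF = 10 log₁₀(3.126) = 4.95 dB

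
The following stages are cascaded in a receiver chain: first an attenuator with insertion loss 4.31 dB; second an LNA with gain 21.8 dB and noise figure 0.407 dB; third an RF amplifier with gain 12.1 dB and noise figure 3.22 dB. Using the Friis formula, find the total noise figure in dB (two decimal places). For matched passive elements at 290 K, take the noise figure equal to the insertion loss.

Convert to linear (a loss of L dB is a gain of −L dB): F_i = 10^(NF_i/10), G_i = 10^(G_i,dB/10)
  Stage 1: F_1 = 10^(4.31/10) = 2.698, G_1 = 10^(−4.31/10) = 0.3707
  Stage 2: F_2 = 10^(0.407/10) = 1.098, G_2 = 10^(21.8/10) = 151.4
  Stage 3: F_3 = 10^(3.22/10) = 2.099, G_3 = 10^(12.1/10) = 16.22
Friis cascade:
  F = 2.698 + (1.098 − 1)/0.3707 + (2.099 − 1)/56.10 = 2.982
NF = 10 log₁₀(2.982) = 4.75 dB

4.75 dB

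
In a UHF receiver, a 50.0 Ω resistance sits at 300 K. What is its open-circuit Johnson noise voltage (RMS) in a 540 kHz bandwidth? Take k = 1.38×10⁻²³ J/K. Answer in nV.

V_n = √(4kTRB)
4kTRB = 4 × 1.38×10⁻²³ × 300 × 5.00×10¹ × 5.40×10⁵ = 4.47×10⁻¹³ V²
V_n = √(4.47×10⁻¹³) = 6.69×10⁻⁷ V = 669 nV

669 nV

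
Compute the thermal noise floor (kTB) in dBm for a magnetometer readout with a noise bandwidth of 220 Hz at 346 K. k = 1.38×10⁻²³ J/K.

−149.8 dBm

P_n = kTB = 1.38×10⁻²³ × 346 × 2.20×10² = 1.05×10⁻¹⁸ W
In dBm: 10 log₁₀(1.05×10⁻¹⁸ / 10⁻³) = −149.8 dBm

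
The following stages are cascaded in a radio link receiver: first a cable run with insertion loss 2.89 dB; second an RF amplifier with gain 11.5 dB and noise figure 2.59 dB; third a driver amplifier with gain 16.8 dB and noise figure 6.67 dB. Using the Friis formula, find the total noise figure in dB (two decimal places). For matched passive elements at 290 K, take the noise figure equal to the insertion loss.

Convert to linear (a loss of L dB is a gain of −L dB): F_i = 10^(NF_i/10), G_i = 10^(G_i,dB/10)
  Stage 1: F_1 = 10^(2.89/10) = 1.945, G_1 = 10^(−2.89/10) = 0.5140
  Stage 2: F_2 = 10^(2.59/10) = 1.816, G_2 = 10^(11.5/10) = 14.13
  Stage 3: F_3 = 10^(6.67/10) = 4.645, G_3 = 10^(16.8/10) = 47.86
Friis cascade:
  F = 1.945 + (1.816 − 1)/0.5140 + (4.645 − 1)/7.261 = 4.034
NF = 10 log₁₀(4.034) = 6.06 dB

6.06 dB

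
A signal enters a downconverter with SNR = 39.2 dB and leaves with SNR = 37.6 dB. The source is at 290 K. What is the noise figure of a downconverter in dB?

1.6 dB

NF (dB) = SNR_in(dB) − SNR_out(dB) when the source is at T₀
NF = 39.2 − 37.6 = 1.6 dB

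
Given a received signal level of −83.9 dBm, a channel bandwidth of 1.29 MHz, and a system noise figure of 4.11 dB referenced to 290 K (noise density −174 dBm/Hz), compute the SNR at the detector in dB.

24.9 dB

Noise floor: N = −174 + 10 log₁₀(B) + NF
10 log₁₀(1.29×10⁶) = 61.11 dB
N = −174 + 61.11 + 4.11 = −108.78 dBm
SNR = P_sig − N = −83.9 − (−108.78) = 24.88 dB → 24.9 dB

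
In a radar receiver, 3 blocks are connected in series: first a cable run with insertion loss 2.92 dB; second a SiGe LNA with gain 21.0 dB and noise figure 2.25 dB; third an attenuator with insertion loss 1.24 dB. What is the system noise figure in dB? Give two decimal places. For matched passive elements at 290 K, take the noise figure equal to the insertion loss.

5.18 dB

Convert to linear (a loss of L dB is a gain of −L dB): F_i = 10^(NF_i/10), G_i = 10^(G_i,dB/10)
  Stage 1: F_1 = 10^(2.92/10) = 1.959, G_1 = 10^(−2.92/10) = 0.5105
  Stage 2: F_2 = 10^(2.25/10) = 1.679, G_2 = 10^(21.0/10) = 125.9
  Stage 3: F_3 = 10^(1.24/10) = 1.330, G_3 = 10^(−1.24/10) = 0.7516
Friis cascade:
  F = 1.959 + (1.679 − 1)/0.5105 + (1.330 − 1)/64.27 = 3.294
NF = 10 log₁₀(3.294) = 5.18 dB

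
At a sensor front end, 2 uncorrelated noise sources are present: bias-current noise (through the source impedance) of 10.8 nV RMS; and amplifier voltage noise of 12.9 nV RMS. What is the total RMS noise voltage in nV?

16.8 nV

Uncorrelated sources add in power (mean-square): V_tot = √(ΣV_i²)
V_tot = √[(1.08×10⁻⁸)² + (1.29×10⁻⁸)²] = 1.68×10⁻⁸ V = 16.8 nV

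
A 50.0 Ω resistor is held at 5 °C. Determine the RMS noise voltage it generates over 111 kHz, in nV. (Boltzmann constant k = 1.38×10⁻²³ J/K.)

T = 5 °C + 273.15 = 278.15 K
V_n = √(4kTRB)
4kTRB = 4 × 1.38×10⁻²³ × 278.15 × 5.00×10¹ × 1.11×10⁵ = 8.52×10⁻¹⁴ V²
V_n = √(8.52×10⁻¹⁴) = 2.92×10⁻⁷ V = 292 nV

292 nV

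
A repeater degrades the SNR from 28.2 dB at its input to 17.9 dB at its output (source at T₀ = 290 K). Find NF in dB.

NF (dB) = SNR_in(dB) − SNR_out(dB) when the source is at T₀
NF = 28.2 − 17.9 = 10.3 dB

10.3 dB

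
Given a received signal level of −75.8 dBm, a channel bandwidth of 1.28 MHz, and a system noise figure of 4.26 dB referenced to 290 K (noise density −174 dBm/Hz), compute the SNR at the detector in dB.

Noise floor: N = −174 + 10 log₁₀(B) + NF
10 log₁₀(1.28×10⁶) = 61.07 dB
N = −174 + 61.07 + 4.26 = −108.67 dBm
SNR = P_sig − N = −75.8 − (−108.67) = 32.87 dB → 32.9 dB

32.9 dB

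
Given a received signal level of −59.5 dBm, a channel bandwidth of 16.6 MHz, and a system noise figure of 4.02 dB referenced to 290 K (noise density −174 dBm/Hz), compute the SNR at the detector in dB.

Noise floor: N = −174 + 10 log₁₀(B) + NF
10 log₁₀(1.66×10⁷) = 72.2 dB
N = −174 + 72.2 + 4.02 = −97.78 dBm
SNR = P_sig − N = −59.5 − (−97.78) = 38.28 dB → 38.3 dB

38.3 dB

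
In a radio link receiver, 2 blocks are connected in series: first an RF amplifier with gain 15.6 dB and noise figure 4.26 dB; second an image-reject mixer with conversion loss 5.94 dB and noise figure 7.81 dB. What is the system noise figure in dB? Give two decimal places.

4.48 dB

Convert to linear (a loss of L dB is a gain of −L dB): F_i = 10^(NF_i/10), G_i = 10^(G_i,dB/10)
  Stage 1: F_1 = 10^(4.26/10) = 2.667, G_1 = 10^(15.6/10) = 36.31
  Stage 2: F_2 = 10^(7.81/10) = 6.039, G_2 = 10^(−5.94/10) = 0.2547
Friis cascade:
  F = 2.667 + (6.039 − 1)/36.31 = 2.806
NF = 10 log₁₀(2.806) = 4.48 dB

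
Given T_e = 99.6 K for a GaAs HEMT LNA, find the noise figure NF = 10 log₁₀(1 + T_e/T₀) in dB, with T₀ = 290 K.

F = 1 + T_e/T₀ = 1 + 99.6/290 = 1.34345
NF = 10 log₁₀(1.34345) = 1.28 dB

1.28 dB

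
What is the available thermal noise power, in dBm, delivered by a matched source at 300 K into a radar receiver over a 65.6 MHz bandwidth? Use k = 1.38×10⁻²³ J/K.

−95.7 dBm

P_n = kTB = 1.38×10⁻²³ × 300 × 6.56×10⁷ = 2.72×10⁻¹³ W
In dBm: 10 log₁₀(2.72×10⁻¹³ / 10⁻³) = −95.7 dBm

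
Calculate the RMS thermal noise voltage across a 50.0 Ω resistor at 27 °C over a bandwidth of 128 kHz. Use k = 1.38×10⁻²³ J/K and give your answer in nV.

326 nV

T = 27 °C + 273.15 = 300.15 K
V_n = √(4kTRB)
4kTRB = 4 × 1.38×10⁻²³ × 300.15 × 5.00×10¹ × 1.28×10⁵ = 1.06×10⁻¹³ V²
V_n = √(1.06×10⁻¹³) = 3.26×10⁻⁷ V = 326 nV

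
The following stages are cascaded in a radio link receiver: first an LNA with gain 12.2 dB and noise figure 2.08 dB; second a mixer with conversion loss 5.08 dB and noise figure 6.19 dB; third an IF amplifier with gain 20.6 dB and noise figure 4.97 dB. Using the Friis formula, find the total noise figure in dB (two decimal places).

3.46 dB

Convert to linear (a loss of L dB is a gain of −L dB): F_i = 10^(NF_i/10), G_i = 10^(G_i,dB/10)
  Stage 1: F_1 = 10^(2.08/10) = 1.614, G_1 = 10^(12.2/10) = 16.60
  Stage 2: F_2 = 10^(6.19/10) = 4.159, G_2 = 10^(−5.08/10) = 0.3105
  Stage 3: F_3 = 10^(4.97/10) = 3.141, G_3 = 10^(20.6/10) = 114.8
Friis cascade:
  F = 1.614 + (4.159 − 1)/16.60 + (3.141 − 1)/5.152 = 2.220
NF = 10 log₁₀(2.220) = 3.46 dB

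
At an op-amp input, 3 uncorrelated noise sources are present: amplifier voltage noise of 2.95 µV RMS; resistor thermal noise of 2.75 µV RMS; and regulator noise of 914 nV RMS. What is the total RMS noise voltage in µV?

Uncorrelated sources add in power (mean-square): V_tot = √(ΣV_i²)
V_tot = √[(2.95×10⁻⁶)² + (2.75×10⁻⁶)² + (9.14×10⁻⁷)²] = 4.14×10⁻⁶ V = 4.14 µV

4.14 µV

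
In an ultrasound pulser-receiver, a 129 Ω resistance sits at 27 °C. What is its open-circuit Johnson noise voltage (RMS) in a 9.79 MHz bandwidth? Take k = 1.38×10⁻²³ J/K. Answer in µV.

T = 27 °C + 273.15 = 300.15 K
V_n = √(4kTRB)
4kTRB = 4 × 1.38×10⁻²³ × 300.15 × 1.29×10² × 9.79×10⁶ = 2.09×10⁻¹¹ V²
V_n = √(2.09×10⁻¹¹) = 4.57×10⁻⁶ V = 4.57 µV

4.57 µV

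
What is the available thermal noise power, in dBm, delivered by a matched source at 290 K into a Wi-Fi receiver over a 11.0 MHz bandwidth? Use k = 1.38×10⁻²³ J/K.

P_n = kTB = 1.38×10⁻²³ × 290 × 1.10×10⁷ = 4.40×10⁻¹⁴ W
In dBm: 10 log₁₀(4.40×10⁻¹⁴ / 10⁻³) = −103.6 dBm

−103.6 dBm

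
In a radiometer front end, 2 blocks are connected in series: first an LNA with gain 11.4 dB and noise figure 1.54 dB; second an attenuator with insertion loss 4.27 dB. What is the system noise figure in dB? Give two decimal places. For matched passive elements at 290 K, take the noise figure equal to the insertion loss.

1.89 dB

Convert to linear (a loss of L dB is a gain of −L dB): F_i = 10^(NF_i/10), G_i = 10^(G_i,dB/10)
  Stage 1: F_1 = 10^(1.54/10) = 1.426, G_1 = 10^(11.4/10) = 13.80
  Stage 2: F_2 = 10^(4.27/10) = 2.673, G_2 = 10^(−4.27/10) = 0.3741
Friis cascade:
  F = 1.426 + (2.673 − 1)/13.80 = 1.547
NF = 10 log₁₀(1.547) = 1.89 dB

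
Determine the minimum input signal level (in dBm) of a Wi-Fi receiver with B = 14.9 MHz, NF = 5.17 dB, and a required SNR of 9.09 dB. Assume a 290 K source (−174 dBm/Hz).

Sensitivity = −174 + 10 log₁₀(B) + NF + SNR_min
= −174 + 71.73 + 5.17 + 9.09
= −88.01 dBm → −88.0 dBm

−88.0 dBm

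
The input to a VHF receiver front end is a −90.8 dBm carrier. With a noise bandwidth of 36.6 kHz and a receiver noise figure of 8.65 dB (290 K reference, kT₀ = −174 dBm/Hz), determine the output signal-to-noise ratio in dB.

Noise floor: N = −174 + 10 log₁₀(B) + NF
10 log₁₀(3.66×10⁴) = 45.63 dB
N = −174 + 45.63 + 8.65 = −119.72 dBm
SNR = P_sig − N = −90.8 − (−119.72) = 28.92 dB → 28.9 dB

28.9 dB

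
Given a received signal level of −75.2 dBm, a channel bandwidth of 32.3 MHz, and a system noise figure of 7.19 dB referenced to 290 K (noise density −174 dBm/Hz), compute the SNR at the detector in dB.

16.5 dB

Noise floor: N = −174 + 10 log₁₀(B) + NF
10 log₁₀(3.23×10⁷) = 75.09 dB
N = −174 + 75.09 + 7.19 = −91.72 dBm
SNR = P_sig − N = −75.2 − (−91.72) = 16.52 dB → 16.5 dB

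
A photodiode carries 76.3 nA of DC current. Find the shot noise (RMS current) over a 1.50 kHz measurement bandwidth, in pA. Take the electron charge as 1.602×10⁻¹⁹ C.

I_n = √(2qI·B)
2qI·B = 2 × 1.602×10⁻¹⁹ × 7.63×10⁻⁸ × 1.50×10³ = 3.67×10⁻²³ A²
I_n = √(3.67×10⁻²³) = 6.06×10⁻¹² A = 6.06 pA

6.06 pA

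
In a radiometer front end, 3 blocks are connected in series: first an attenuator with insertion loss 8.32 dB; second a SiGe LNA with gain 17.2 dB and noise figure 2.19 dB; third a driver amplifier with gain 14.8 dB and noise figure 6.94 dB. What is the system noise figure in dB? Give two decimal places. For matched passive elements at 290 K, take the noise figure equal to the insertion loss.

10.70 dB

Convert to linear (a loss of L dB is a gain of −L dB): F_i = 10^(NF_i/10), G_i = 10^(G_i,dB/10)
  Stage 1: F_1 = 10^(8.32/10) = 6.792, G_1 = 10^(−8.32/10) = 0.1472
  Stage 2: F_2 = 10^(2.19/10) = 1.656, G_2 = 10^(17.2/10) = 52.48
  Stage 3: F_3 = 10^(6.94/10) = 4.943, G_3 = 10^(14.8/10) = 30.20
Friis cascade:
  F = 6.792 + (1.656 − 1)/0.1472 + (4.943 − 1)/7.727 = 11.76
NF = 10 log₁₀(11.76) = 10.70 dB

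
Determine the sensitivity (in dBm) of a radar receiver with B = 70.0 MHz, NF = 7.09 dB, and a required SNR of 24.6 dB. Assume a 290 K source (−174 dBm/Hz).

Sensitivity = −174 + 10 log₁₀(B) + NF + SNR_min
= −174 + 78.45 + 7.09 + 24.6
= −63.86 dBm → −63.9 dBm

−63.9 dBm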